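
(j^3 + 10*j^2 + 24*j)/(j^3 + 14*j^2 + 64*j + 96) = j/(j + 4)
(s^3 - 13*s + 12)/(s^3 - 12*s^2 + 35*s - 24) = (s + 4)/(s - 8)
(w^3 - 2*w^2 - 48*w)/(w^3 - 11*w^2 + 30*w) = (w^2 - 2*w - 48)/(w^2 - 11*w + 30)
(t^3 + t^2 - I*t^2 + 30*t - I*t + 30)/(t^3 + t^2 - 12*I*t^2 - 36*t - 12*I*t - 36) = (t + 5*I)/(t - 6*I)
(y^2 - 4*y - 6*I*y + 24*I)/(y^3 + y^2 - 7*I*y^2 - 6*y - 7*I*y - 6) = (y - 4)/(y^2 + y*(1 - I) - I)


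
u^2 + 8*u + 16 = (u + 4)^2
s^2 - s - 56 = (s - 8)*(s + 7)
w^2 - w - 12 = (w - 4)*(w + 3)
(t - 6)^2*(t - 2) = t^3 - 14*t^2 + 60*t - 72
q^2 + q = q*(q + 1)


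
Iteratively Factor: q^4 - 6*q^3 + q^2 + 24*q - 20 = (q - 2)*(q^3 - 4*q^2 - 7*q + 10) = (q - 5)*(q - 2)*(q^2 + q - 2) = (q - 5)*(q - 2)*(q - 1)*(q + 2)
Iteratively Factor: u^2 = (u)*(u)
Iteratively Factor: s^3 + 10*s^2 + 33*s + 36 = (s + 4)*(s^2 + 6*s + 9) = (s + 3)*(s + 4)*(s + 3)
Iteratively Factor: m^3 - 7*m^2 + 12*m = (m - 4)*(m^2 - 3*m) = m*(m - 4)*(m - 3)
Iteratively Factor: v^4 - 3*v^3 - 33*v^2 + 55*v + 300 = (v - 5)*(v^3 + 2*v^2 - 23*v - 60) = (v - 5)*(v + 3)*(v^2 - v - 20) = (v - 5)^2*(v + 3)*(v + 4)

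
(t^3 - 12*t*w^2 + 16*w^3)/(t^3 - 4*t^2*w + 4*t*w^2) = (t + 4*w)/t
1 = 1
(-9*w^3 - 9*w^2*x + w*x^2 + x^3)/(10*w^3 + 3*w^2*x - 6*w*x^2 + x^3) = (-9*w^2 + x^2)/(10*w^2 - 7*w*x + x^2)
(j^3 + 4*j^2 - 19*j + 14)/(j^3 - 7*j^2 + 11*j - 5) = (j^2 + 5*j - 14)/(j^2 - 6*j + 5)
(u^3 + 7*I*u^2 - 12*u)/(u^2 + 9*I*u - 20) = u*(u + 3*I)/(u + 5*I)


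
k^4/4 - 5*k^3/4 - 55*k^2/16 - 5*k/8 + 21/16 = (k/4 + 1/4)*(k - 7)*(k - 1/2)*(k + 3/2)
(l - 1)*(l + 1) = l^2 - 1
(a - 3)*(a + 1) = a^2 - 2*a - 3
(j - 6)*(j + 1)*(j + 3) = j^3 - 2*j^2 - 21*j - 18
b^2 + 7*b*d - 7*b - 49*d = (b - 7)*(b + 7*d)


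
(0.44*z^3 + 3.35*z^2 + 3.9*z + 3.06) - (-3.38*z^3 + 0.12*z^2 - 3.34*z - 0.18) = 3.82*z^3 + 3.23*z^2 + 7.24*z + 3.24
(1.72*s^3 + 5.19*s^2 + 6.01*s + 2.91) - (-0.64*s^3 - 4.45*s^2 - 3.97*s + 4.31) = 2.36*s^3 + 9.64*s^2 + 9.98*s - 1.4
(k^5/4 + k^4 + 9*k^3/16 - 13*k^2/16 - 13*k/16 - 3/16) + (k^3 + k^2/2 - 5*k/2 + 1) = k^5/4 + k^4 + 25*k^3/16 - 5*k^2/16 - 53*k/16 + 13/16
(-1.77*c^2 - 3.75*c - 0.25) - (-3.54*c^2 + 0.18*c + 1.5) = 1.77*c^2 - 3.93*c - 1.75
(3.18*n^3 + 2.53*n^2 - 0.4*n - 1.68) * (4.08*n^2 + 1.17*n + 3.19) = 12.9744*n^5 + 14.043*n^4 + 11.4723*n^3 + 0.748299999999999*n^2 - 3.2416*n - 5.3592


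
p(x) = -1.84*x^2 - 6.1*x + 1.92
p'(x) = -3.68*x - 6.1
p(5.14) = -78.05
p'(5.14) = -25.02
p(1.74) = -14.26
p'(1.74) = -12.50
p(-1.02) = 6.23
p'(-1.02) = -2.35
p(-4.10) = -4.00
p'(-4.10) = 8.99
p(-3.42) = 1.26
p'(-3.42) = 6.49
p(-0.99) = 6.16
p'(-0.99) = -2.46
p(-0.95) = 6.05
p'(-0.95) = -2.60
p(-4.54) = -8.31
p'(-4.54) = 10.61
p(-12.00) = -189.84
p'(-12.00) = 38.06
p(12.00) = -336.24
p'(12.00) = -50.26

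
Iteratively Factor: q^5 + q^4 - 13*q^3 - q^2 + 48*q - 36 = (q - 2)*(q^4 + 3*q^3 - 7*q^2 - 15*q + 18) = (q - 2)*(q + 3)*(q^3 - 7*q + 6) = (q - 2)^2*(q + 3)*(q^2 + 2*q - 3) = (q - 2)^2*(q - 1)*(q + 3)*(q + 3)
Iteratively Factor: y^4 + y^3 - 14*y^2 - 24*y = (y + 2)*(y^3 - y^2 - 12*y) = (y - 4)*(y + 2)*(y^2 + 3*y) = (y - 4)*(y + 2)*(y + 3)*(y)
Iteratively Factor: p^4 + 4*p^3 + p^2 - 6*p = (p + 2)*(p^3 + 2*p^2 - 3*p) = (p - 1)*(p + 2)*(p^2 + 3*p) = p*(p - 1)*(p + 2)*(p + 3)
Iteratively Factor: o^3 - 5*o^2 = (o)*(o^2 - 5*o) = o^2*(o - 5)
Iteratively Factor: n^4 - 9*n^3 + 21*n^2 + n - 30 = (n - 5)*(n^3 - 4*n^2 + n + 6) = (n - 5)*(n - 2)*(n^2 - 2*n - 3) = (n - 5)*(n - 3)*(n - 2)*(n + 1)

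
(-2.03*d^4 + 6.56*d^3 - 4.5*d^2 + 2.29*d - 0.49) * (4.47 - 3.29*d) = 6.6787*d^5 - 30.6565*d^4 + 44.1282*d^3 - 27.6491*d^2 + 11.8484*d - 2.1903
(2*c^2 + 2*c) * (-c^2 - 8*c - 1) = -2*c^4 - 18*c^3 - 18*c^2 - 2*c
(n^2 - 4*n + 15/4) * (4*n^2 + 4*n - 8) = 4*n^4 - 12*n^3 - 9*n^2 + 47*n - 30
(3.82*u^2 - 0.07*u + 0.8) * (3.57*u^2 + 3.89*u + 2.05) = 13.6374*u^4 + 14.6099*u^3 + 10.4147*u^2 + 2.9685*u + 1.64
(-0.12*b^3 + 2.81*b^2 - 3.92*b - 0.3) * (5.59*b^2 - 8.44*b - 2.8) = -0.6708*b^5 + 16.7207*b^4 - 45.2932*b^3 + 23.5398*b^2 + 13.508*b + 0.84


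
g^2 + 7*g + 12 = (g + 3)*(g + 4)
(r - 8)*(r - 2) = r^2 - 10*r + 16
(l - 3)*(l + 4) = l^2 + l - 12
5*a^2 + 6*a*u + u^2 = (a + u)*(5*a + u)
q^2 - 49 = (q - 7)*(q + 7)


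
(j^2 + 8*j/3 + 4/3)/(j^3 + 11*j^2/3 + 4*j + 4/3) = 1/(j + 1)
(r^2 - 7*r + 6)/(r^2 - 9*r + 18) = (r - 1)/(r - 3)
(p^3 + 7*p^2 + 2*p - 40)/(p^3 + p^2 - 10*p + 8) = (p + 5)/(p - 1)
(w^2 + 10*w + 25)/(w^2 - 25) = (w + 5)/(w - 5)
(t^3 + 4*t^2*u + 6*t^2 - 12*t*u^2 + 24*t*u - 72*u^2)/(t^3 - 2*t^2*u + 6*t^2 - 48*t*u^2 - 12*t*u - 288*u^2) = (t - 2*u)/(t - 8*u)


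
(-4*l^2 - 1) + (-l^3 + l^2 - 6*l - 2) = -l^3 - 3*l^2 - 6*l - 3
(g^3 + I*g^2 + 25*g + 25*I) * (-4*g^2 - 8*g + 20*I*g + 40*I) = -4*g^5 - 8*g^4 + 16*I*g^4 - 120*g^3 + 32*I*g^3 - 240*g^2 + 400*I*g^2 - 500*g + 800*I*g - 1000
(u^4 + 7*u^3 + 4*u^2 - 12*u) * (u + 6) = u^5 + 13*u^4 + 46*u^3 + 12*u^2 - 72*u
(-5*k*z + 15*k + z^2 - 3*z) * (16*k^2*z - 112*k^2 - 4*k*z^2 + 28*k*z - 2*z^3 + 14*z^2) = -80*k^3*z^2 + 800*k^3*z - 1680*k^3 + 36*k^2*z^3 - 360*k^2*z^2 + 756*k^2*z + 6*k*z^4 - 60*k*z^3 + 126*k*z^2 - 2*z^5 + 20*z^4 - 42*z^3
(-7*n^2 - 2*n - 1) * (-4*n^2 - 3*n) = 28*n^4 + 29*n^3 + 10*n^2 + 3*n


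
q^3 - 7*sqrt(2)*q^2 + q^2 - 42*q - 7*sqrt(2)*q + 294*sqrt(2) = (q - 6)*(q + 7)*(q - 7*sqrt(2))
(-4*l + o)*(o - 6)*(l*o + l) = -4*l^2*o^2 + 20*l^2*o + 24*l^2 + l*o^3 - 5*l*o^2 - 6*l*o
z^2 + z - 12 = (z - 3)*(z + 4)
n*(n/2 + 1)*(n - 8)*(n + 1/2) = n^4/2 - 11*n^3/4 - 19*n^2/2 - 4*n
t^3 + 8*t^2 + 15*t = t*(t + 3)*(t + 5)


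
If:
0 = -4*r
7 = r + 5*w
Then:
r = 0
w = 7/5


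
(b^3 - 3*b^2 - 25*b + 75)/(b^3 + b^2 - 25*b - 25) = (b - 3)/(b + 1)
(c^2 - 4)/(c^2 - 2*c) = (c + 2)/c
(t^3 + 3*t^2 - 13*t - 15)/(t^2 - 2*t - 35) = (t^2 - 2*t - 3)/(t - 7)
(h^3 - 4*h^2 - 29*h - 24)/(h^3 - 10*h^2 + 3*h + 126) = (h^2 - 7*h - 8)/(h^2 - 13*h + 42)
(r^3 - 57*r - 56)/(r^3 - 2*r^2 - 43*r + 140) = (r^2 - 7*r - 8)/(r^2 - 9*r + 20)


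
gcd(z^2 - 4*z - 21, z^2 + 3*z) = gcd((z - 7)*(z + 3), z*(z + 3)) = z + 3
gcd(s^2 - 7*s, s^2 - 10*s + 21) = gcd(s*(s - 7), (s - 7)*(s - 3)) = s - 7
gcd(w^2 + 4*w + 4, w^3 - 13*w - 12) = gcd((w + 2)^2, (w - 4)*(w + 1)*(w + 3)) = 1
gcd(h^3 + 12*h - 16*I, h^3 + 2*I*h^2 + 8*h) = h^2 + 2*I*h + 8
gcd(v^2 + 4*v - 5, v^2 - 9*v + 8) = v - 1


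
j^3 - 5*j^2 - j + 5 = (j - 5)*(j - 1)*(j + 1)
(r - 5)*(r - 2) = r^2 - 7*r + 10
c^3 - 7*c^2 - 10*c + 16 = (c - 8)*(c - 1)*(c + 2)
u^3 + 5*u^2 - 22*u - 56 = (u - 4)*(u + 2)*(u + 7)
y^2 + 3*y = y*(y + 3)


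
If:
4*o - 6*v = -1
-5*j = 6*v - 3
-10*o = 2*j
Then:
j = 10/21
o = -2/21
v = 13/126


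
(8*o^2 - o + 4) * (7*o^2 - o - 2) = 56*o^4 - 15*o^3 + 13*o^2 - 2*o - 8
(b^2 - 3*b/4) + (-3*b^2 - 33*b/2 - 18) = -2*b^2 - 69*b/4 - 18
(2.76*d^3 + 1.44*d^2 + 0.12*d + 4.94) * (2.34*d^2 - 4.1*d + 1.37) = 6.4584*d^5 - 7.9464*d^4 - 1.842*d^3 + 13.0404*d^2 - 20.0896*d + 6.7678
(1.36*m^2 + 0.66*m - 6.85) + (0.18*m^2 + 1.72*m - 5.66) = 1.54*m^2 + 2.38*m - 12.51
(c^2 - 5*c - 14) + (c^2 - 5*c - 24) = 2*c^2 - 10*c - 38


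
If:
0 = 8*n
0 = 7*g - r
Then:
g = r/7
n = 0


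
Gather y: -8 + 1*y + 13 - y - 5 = 0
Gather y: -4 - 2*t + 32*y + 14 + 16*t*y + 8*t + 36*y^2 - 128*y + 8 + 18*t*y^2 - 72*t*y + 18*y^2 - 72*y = 6*t + y^2*(18*t + 54) + y*(-56*t - 168) + 18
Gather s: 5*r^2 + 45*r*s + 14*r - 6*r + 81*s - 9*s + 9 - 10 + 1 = 5*r^2 + 8*r + s*(45*r + 72)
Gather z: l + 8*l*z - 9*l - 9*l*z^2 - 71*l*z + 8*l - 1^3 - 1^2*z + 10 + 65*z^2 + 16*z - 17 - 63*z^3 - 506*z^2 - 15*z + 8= -63*l*z - 63*z^3 + z^2*(-9*l - 441)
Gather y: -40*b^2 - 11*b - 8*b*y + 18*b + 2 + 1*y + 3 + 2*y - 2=-40*b^2 + 7*b + y*(3 - 8*b) + 3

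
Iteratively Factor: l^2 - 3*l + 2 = (l - 2)*(l - 1)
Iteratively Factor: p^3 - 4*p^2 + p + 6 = (p - 3)*(p^2 - p - 2) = (p - 3)*(p + 1)*(p - 2)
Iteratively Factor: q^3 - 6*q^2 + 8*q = (q)*(q^2 - 6*q + 8) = q*(q - 2)*(q - 4)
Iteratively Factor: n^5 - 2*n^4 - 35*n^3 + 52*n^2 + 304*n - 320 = (n - 5)*(n^4 + 3*n^3 - 20*n^2 - 48*n + 64) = (n - 5)*(n + 4)*(n^3 - n^2 - 16*n + 16) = (n - 5)*(n + 4)^2*(n^2 - 5*n + 4) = (n - 5)*(n - 4)*(n + 4)^2*(n - 1)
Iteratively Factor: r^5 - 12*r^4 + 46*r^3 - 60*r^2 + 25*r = (r - 1)*(r^4 - 11*r^3 + 35*r^2 - 25*r) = (r - 5)*(r - 1)*(r^3 - 6*r^2 + 5*r) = (r - 5)*(r - 1)^2*(r^2 - 5*r) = r*(r - 5)*(r - 1)^2*(r - 5)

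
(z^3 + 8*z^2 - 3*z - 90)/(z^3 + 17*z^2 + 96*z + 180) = (z - 3)/(z + 6)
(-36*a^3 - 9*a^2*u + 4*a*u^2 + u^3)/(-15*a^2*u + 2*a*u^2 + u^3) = (12*a^2 + 7*a*u + u^2)/(u*(5*a + u))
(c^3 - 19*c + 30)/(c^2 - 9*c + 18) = (c^2 + 3*c - 10)/(c - 6)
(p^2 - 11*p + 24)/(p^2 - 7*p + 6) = (p^2 - 11*p + 24)/(p^2 - 7*p + 6)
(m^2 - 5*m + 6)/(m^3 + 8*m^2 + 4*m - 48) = (m - 3)/(m^2 + 10*m + 24)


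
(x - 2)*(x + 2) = x^2 - 4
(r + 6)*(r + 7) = r^2 + 13*r + 42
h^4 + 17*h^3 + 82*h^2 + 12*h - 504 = (h - 2)*(h + 6)^2*(h + 7)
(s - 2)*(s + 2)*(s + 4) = s^3 + 4*s^2 - 4*s - 16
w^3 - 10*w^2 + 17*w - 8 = (w - 8)*(w - 1)^2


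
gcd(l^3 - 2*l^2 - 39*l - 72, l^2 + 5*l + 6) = l + 3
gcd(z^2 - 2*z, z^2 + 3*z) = z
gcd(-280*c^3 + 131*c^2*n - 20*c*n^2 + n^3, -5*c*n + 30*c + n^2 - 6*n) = 5*c - n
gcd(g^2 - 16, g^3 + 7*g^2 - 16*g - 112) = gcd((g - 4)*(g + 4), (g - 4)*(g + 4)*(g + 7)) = g^2 - 16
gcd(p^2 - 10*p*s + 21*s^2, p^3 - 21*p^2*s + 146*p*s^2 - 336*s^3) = p - 7*s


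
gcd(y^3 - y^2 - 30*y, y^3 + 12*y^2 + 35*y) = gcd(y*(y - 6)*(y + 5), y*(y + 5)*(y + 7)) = y^2 + 5*y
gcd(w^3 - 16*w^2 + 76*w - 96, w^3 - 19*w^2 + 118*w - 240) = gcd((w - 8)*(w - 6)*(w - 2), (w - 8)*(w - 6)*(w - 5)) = w^2 - 14*w + 48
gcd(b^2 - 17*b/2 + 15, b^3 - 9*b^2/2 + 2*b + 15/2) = b - 5/2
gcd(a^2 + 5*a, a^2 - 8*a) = a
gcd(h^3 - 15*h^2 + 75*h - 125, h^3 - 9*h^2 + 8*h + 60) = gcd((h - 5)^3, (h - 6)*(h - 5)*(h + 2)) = h - 5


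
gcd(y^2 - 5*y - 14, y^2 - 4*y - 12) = y + 2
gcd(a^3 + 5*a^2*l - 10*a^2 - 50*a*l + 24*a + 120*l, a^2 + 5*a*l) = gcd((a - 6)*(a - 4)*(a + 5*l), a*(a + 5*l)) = a + 5*l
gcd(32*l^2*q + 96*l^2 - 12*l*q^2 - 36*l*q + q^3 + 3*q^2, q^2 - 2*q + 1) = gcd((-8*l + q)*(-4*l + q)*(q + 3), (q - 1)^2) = 1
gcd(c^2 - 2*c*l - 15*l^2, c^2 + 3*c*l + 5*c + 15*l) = c + 3*l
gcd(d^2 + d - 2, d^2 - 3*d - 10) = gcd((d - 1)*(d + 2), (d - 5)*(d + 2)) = d + 2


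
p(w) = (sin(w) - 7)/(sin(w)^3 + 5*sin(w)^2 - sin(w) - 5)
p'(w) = (sin(w) - 7)*(-3*sin(w)^2*cos(w) - 10*sin(w)*cos(w) + cos(w))/(sin(w)^3 + 5*sin(w)^2 - sin(w) - 5)^2 + cos(w)/(sin(w)^3 + 5*sin(w)^2 - sin(w) - 5) = (-2*sin(w)^3 + 16*sin(w)^2 + 70*sin(w) - 12)/((sin(w) + 5)^2*cos(w)^3)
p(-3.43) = 1.38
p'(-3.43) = -0.37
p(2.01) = 5.71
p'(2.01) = -23.49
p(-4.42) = 12.21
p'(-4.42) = -79.94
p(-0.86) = 4.30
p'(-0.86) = -11.00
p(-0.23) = 1.60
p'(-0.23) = -1.29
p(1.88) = 10.97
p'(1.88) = -67.58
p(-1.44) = 117.20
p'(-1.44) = -1787.59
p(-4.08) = 3.05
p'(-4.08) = -7.73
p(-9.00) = 1.95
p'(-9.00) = 2.39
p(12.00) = 2.37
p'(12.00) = -3.73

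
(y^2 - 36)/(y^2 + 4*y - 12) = (y - 6)/(y - 2)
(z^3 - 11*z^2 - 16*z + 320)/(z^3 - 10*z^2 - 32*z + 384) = (z + 5)/(z + 6)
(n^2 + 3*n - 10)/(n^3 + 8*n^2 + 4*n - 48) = (n + 5)/(n^2 + 10*n + 24)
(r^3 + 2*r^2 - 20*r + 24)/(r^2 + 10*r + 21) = (r^3 + 2*r^2 - 20*r + 24)/(r^2 + 10*r + 21)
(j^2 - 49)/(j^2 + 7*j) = (j - 7)/j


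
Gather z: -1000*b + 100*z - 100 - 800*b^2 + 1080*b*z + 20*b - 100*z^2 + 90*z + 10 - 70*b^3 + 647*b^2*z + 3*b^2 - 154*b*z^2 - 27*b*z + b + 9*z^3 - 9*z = -70*b^3 - 797*b^2 - 979*b + 9*z^3 + z^2*(-154*b - 100) + z*(647*b^2 + 1053*b + 181) - 90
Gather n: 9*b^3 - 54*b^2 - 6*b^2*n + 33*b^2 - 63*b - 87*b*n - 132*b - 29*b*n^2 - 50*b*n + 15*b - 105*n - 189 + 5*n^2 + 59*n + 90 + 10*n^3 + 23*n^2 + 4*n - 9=9*b^3 - 21*b^2 - 180*b + 10*n^3 + n^2*(28 - 29*b) + n*(-6*b^2 - 137*b - 42) - 108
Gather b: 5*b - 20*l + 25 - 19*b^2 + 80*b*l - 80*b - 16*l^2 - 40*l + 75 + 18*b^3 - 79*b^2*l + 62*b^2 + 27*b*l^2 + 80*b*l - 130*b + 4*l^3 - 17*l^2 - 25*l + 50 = 18*b^3 + b^2*(43 - 79*l) + b*(27*l^2 + 160*l - 205) + 4*l^3 - 33*l^2 - 85*l + 150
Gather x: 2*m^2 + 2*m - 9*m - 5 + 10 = 2*m^2 - 7*m + 5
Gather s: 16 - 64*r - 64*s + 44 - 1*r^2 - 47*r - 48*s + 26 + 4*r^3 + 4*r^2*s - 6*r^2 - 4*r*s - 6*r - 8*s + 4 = 4*r^3 - 7*r^2 - 117*r + s*(4*r^2 - 4*r - 120) + 90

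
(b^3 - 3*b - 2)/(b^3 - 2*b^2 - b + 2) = (b + 1)/(b - 1)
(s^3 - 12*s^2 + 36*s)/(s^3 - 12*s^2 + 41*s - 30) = s*(s - 6)/(s^2 - 6*s + 5)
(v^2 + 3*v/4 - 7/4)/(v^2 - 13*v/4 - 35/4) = (v - 1)/(v - 5)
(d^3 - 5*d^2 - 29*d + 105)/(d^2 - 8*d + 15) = (d^2 - 2*d - 35)/(d - 5)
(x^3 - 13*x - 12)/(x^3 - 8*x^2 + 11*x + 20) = (x + 3)/(x - 5)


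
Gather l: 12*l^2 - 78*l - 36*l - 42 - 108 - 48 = 12*l^2 - 114*l - 198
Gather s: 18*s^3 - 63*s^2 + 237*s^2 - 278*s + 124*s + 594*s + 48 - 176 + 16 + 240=18*s^3 + 174*s^2 + 440*s + 128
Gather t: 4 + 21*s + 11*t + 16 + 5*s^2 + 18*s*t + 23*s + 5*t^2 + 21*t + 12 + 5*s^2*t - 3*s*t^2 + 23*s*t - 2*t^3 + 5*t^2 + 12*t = 5*s^2 + 44*s - 2*t^3 + t^2*(10 - 3*s) + t*(5*s^2 + 41*s + 44) + 32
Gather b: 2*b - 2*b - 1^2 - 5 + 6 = 0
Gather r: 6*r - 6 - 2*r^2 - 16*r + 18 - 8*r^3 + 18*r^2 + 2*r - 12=-8*r^3 + 16*r^2 - 8*r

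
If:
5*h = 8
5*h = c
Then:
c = 8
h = 8/5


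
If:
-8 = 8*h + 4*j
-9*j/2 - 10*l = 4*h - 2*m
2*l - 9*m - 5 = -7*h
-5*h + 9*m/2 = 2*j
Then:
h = -100/137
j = -74/137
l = 89/274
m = -144/137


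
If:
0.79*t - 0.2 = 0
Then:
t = 0.25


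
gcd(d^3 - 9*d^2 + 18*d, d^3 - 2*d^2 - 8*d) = d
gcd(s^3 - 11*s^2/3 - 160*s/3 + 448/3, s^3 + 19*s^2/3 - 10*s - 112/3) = s^2 + 13*s/3 - 56/3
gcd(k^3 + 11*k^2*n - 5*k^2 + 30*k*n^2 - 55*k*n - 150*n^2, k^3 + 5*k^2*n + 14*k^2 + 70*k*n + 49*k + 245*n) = k + 5*n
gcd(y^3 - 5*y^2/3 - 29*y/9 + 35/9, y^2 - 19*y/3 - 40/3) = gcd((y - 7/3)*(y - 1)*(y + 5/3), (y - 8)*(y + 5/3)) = y + 5/3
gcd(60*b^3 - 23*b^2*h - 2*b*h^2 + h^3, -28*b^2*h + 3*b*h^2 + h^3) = 4*b - h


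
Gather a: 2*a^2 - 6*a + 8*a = 2*a^2 + 2*a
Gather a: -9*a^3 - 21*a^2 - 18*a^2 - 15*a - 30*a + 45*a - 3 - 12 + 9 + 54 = -9*a^3 - 39*a^2 + 48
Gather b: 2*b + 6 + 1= 2*b + 7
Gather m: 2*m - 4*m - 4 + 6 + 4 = 6 - 2*m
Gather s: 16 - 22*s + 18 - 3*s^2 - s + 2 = -3*s^2 - 23*s + 36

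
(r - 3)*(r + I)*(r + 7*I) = r^3 - 3*r^2 + 8*I*r^2 - 7*r - 24*I*r + 21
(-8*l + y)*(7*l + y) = -56*l^2 - l*y + y^2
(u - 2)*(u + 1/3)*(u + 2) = u^3 + u^2/3 - 4*u - 4/3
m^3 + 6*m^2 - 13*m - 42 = (m - 3)*(m + 2)*(m + 7)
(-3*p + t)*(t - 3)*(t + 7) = -3*p*t^2 - 12*p*t + 63*p + t^3 + 4*t^2 - 21*t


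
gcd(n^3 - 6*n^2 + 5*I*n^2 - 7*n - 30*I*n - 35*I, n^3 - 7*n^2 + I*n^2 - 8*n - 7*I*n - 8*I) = n + 1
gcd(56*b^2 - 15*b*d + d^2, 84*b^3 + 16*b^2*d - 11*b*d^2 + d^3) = 7*b - d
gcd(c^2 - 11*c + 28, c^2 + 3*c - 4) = 1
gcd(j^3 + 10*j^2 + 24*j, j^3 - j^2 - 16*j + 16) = j + 4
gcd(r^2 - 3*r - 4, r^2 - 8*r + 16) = r - 4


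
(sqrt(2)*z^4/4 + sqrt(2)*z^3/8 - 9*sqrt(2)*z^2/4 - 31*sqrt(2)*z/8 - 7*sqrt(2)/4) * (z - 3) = sqrt(2)*z^5/4 - 5*sqrt(2)*z^4/8 - 21*sqrt(2)*z^3/8 + 23*sqrt(2)*z^2/8 + 79*sqrt(2)*z/8 + 21*sqrt(2)/4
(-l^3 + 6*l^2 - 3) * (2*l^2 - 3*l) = -2*l^5 + 15*l^4 - 18*l^3 - 6*l^2 + 9*l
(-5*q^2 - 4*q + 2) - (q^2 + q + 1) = -6*q^2 - 5*q + 1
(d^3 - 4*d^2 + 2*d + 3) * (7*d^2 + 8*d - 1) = 7*d^5 - 20*d^4 - 19*d^3 + 41*d^2 + 22*d - 3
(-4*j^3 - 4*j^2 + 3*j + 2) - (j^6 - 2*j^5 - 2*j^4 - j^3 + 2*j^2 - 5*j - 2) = -j^6 + 2*j^5 + 2*j^4 - 3*j^3 - 6*j^2 + 8*j + 4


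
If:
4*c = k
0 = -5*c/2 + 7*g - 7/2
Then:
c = k/4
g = 5*k/56 + 1/2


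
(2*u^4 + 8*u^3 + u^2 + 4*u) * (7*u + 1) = 14*u^5 + 58*u^4 + 15*u^3 + 29*u^2 + 4*u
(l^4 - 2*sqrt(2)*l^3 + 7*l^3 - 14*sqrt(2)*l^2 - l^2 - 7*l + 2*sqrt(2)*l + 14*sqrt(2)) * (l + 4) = l^5 - 2*sqrt(2)*l^4 + 11*l^4 - 22*sqrt(2)*l^3 + 27*l^3 - 54*sqrt(2)*l^2 - 11*l^2 - 28*l + 22*sqrt(2)*l + 56*sqrt(2)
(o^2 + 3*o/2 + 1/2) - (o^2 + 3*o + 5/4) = -3*o/2 - 3/4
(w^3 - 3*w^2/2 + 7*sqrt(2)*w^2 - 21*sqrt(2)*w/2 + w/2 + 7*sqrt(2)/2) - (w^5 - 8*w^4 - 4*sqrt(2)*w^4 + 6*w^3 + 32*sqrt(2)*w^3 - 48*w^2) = -w^5 + 4*sqrt(2)*w^4 + 8*w^4 - 32*sqrt(2)*w^3 - 5*w^3 + 7*sqrt(2)*w^2 + 93*w^2/2 - 21*sqrt(2)*w/2 + w/2 + 7*sqrt(2)/2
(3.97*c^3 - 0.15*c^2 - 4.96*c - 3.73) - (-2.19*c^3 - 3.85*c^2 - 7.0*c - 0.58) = 6.16*c^3 + 3.7*c^2 + 2.04*c - 3.15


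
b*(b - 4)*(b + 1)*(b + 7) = b^4 + 4*b^3 - 25*b^2 - 28*b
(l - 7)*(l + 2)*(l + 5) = l^3 - 39*l - 70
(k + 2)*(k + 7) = k^2 + 9*k + 14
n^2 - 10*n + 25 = (n - 5)^2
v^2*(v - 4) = v^3 - 4*v^2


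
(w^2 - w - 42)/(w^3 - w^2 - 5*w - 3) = (-w^2 + w + 42)/(-w^3 + w^2 + 5*w + 3)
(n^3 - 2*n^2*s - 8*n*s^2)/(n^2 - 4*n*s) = n + 2*s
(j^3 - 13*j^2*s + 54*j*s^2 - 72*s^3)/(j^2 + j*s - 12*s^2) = (j^2 - 10*j*s + 24*s^2)/(j + 4*s)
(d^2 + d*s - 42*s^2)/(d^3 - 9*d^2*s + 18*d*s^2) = (-d - 7*s)/(d*(-d + 3*s))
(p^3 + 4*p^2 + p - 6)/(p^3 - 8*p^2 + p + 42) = (p^2 + 2*p - 3)/(p^2 - 10*p + 21)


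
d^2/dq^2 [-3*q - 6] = 0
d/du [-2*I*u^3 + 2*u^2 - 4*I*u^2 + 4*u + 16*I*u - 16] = -6*I*u^2 + u*(4 - 8*I) + 4 + 16*I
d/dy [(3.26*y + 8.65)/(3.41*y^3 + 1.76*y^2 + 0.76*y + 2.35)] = (-22.2332*y^3 - 94.2271*y^2 - 30.448*y + 1.087)/(11.6281*y^6 + 12.0032*y^5 + 8.2808*y^4 + 18.7022*y^3 + 8.8496*y^2 + 3.572*y + 5.5225)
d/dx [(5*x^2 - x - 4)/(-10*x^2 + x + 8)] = (-5*x^2 - 4)/(100*x^4 - 20*x^3 - 159*x^2 + 16*x + 64)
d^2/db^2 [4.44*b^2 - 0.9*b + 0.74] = 8.88000000000000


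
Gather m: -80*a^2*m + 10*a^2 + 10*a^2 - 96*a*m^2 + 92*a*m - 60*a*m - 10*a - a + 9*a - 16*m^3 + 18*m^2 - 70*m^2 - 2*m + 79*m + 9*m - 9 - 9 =20*a^2 - 2*a - 16*m^3 + m^2*(-96*a - 52) + m*(-80*a^2 + 32*a + 86) - 18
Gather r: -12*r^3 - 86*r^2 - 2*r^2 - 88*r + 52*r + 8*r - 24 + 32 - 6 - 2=-12*r^3 - 88*r^2 - 28*r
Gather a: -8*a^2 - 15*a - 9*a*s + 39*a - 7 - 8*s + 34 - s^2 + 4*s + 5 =-8*a^2 + a*(24 - 9*s) - s^2 - 4*s + 32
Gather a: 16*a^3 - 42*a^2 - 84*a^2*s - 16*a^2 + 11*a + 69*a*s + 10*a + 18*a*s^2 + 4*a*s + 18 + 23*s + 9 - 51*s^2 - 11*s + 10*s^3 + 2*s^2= 16*a^3 + a^2*(-84*s - 58) + a*(18*s^2 + 73*s + 21) + 10*s^3 - 49*s^2 + 12*s + 27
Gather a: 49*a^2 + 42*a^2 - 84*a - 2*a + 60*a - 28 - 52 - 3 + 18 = 91*a^2 - 26*a - 65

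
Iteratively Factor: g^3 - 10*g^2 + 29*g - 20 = (g - 4)*(g^2 - 6*g + 5) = (g - 4)*(g - 1)*(g - 5)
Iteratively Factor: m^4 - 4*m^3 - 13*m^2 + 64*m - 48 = (m + 4)*(m^3 - 8*m^2 + 19*m - 12) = (m - 1)*(m + 4)*(m^2 - 7*m + 12) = (m - 3)*(m - 1)*(m + 4)*(m - 4)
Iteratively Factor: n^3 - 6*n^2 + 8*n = (n - 4)*(n^2 - 2*n) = (n - 4)*(n - 2)*(n)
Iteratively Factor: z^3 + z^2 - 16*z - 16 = (z + 1)*(z^2 - 16) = (z + 1)*(z + 4)*(z - 4)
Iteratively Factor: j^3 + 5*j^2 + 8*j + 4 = (j + 2)*(j^2 + 3*j + 2) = (j + 1)*(j + 2)*(j + 2)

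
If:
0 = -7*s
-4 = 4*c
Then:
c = -1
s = 0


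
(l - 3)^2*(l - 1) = l^3 - 7*l^2 + 15*l - 9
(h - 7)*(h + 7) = h^2 - 49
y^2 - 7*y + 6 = (y - 6)*(y - 1)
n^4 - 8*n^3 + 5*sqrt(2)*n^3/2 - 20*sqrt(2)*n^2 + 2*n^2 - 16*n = n*(n - 8)*(n + sqrt(2)/2)*(n + 2*sqrt(2))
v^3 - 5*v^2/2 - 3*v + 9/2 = (v - 3)*(v - 1)*(v + 3/2)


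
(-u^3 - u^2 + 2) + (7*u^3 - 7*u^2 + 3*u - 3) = 6*u^3 - 8*u^2 + 3*u - 1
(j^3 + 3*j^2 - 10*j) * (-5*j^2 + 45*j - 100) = -5*j^5 + 30*j^4 + 85*j^3 - 750*j^2 + 1000*j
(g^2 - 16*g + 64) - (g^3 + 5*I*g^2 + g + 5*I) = -g^3 + g^2 - 5*I*g^2 - 17*g + 64 - 5*I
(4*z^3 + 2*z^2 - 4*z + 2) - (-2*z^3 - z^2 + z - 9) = 6*z^3 + 3*z^2 - 5*z + 11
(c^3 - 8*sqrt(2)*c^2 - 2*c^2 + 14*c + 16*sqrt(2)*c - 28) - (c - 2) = c^3 - 8*sqrt(2)*c^2 - 2*c^2 + 13*c + 16*sqrt(2)*c - 26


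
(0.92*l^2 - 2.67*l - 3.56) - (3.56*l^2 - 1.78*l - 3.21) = -2.64*l^2 - 0.89*l - 0.35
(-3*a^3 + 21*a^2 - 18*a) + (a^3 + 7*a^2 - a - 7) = -2*a^3 + 28*a^2 - 19*a - 7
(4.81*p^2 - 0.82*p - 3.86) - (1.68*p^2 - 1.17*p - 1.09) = 3.13*p^2 + 0.35*p - 2.77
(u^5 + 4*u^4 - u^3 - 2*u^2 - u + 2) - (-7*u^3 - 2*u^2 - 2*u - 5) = u^5 + 4*u^4 + 6*u^3 + u + 7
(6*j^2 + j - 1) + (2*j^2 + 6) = 8*j^2 + j + 5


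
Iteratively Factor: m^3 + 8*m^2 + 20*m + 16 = (m + 2)*(m^2 + 6*m + 8) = (m + 2)^2*(m + 4)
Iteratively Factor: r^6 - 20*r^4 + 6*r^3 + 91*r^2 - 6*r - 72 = (r + 4)*(r^5 - 4*r^4 - 4*r^3 + 22*r^2 + 3*r - 18) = (r - 3)*(r + 4)*(r^4 - r^3 - 7*r^2 + r + 6) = (r - 3)^2*(r + 4)*(r^3 + 2*r^2 - r - 2) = (r - 3)^2*(r - 1)*(r + 4)*(r^2 + 3*r + 2) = (r - 3)^2*(r - 1)*(r + 2)*(r + 4)*(r + 1)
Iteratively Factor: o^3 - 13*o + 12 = (o - 1)*(o^2 + o - 12) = (o - 1)*(o + 4)*(o - 3)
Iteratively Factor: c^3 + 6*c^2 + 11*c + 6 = (c + 2)*(c^2 + 4*c + 3) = (c + 1)*(c + 2)*(c + 3)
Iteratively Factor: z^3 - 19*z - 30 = (z + 3)*(z^2 - 3*z - 10) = (z + 2)*(z + 3)*(z - 5)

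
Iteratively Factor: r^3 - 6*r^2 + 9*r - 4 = (r - 1)*(r^2 - 5*r + 4) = (r - 4)*(r - 1)*(r - 1)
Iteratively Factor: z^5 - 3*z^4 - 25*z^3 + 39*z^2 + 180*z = (z + 3)*(z^4 - 6*z^3 - 7*z^2 + 60*z) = (z - 4)*(z + 3)*(z^3 - 2*z^2 - 15*z) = z*(z - 4)*(z + 3)*(z^2 - 2*z - 15) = z*(z - 4)*(z + 3)^2*(z - 5)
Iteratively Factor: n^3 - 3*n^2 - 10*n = (n - 5)*(n^2 + 2*n) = (n - 5)*(n + 2)*(n)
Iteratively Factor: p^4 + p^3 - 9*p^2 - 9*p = (p - 3)*(p^3 + 4*p^2 + 3*p) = (p - 3)*(p + 1)*(p^2 + 3*p) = (p - 3)*(p + 1)*(p + 3)*(p)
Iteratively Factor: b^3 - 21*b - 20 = (b + 1)*(b^2 - b - 20) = (b - 5)*(b + 1)*(b + 4)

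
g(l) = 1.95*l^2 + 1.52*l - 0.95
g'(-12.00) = -45.28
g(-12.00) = 261.61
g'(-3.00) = -10.18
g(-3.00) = 12.04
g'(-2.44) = -8.00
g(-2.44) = 6.95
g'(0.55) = 3.66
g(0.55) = 0.48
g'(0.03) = 1.64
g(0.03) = -0.90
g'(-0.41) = -0.08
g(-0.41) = -1.25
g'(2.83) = 12.56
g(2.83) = 18.97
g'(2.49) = 11.23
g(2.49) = 14.92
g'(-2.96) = -10.02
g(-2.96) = 11.64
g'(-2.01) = -6.32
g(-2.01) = 3.87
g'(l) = 3.9*l + 1.52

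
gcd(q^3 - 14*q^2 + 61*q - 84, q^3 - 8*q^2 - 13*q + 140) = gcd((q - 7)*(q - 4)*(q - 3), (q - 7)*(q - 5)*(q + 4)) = q - 7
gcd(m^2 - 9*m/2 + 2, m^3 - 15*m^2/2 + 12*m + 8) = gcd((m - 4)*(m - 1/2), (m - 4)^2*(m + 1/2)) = m - 4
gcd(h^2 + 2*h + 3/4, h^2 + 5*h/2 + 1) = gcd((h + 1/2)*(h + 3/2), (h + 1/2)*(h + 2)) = h + 1/2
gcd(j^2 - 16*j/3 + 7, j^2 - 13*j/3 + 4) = j - 3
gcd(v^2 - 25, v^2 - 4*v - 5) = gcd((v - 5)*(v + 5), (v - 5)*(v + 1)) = v - 5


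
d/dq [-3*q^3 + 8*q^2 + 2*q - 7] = -9*q^2 + 16*q + 2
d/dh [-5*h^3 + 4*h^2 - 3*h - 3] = -15*h^2 + 8*h - 3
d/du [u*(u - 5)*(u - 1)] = 3*u^2 - 12*u + 5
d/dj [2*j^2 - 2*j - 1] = 4*j - 2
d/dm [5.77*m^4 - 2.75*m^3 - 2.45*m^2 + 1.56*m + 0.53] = 23.08*m^3 - 8.25*m^2 - 4.9*m + 1.56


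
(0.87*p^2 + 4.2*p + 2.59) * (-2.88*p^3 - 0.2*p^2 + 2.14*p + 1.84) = -2.5056*p^5 - 12.27*p^4 - 6.4374*p^3 + 10.0708*p^2 + 13.2706*p + 4.7656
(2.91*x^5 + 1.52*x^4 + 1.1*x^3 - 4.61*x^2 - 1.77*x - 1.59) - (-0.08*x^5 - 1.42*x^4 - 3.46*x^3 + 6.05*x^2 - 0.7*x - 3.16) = 2.99*x^5 + 2.94*x^4 + 4.56*x^3 - 10.66*x^2 - 1.07*x + 1.57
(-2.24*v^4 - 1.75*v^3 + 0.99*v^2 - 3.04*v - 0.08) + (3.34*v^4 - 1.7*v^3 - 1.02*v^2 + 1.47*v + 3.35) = 1.1*v^4 - 3.45*v^3 - 0.03*v^2 - 1.57*v + 3.27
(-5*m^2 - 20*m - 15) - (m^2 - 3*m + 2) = -6*m^2 - 17*m - 17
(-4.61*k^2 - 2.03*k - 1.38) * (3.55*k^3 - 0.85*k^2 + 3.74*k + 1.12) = -16.3655*k^5 - 3.288*k^4 - 20.4149*k^3 - 11.5824*k^2 - 7.4348*k - 1.5456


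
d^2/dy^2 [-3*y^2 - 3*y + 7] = -6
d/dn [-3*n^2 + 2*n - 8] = 2 - 6*n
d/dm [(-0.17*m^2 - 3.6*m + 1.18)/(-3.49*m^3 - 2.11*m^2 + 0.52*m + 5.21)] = (-0.5933*m^4 - 25.128*m^3 + 4.6702*m^2 + 3.2082*m - 19.3696)/(12.1801*m^6 + 14.7278*m^5 + 0.822499999999999*m^4 - 38.5602*m^3 - 21.7158*m^2 + 5.4184*m + 27.1441)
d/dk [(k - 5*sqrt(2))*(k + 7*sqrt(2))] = 2*k + 2*sqrt(2)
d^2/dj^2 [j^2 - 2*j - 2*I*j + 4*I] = 2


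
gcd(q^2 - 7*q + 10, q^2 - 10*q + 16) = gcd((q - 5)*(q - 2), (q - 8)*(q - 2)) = q - 2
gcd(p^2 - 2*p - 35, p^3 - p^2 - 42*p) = p - 7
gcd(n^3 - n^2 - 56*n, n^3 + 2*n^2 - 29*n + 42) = n + 7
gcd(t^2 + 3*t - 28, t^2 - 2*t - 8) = t - 4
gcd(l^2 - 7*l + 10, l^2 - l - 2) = l - 2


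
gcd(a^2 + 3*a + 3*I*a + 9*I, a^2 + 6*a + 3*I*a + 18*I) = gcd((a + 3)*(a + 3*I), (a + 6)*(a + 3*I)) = a + 3*I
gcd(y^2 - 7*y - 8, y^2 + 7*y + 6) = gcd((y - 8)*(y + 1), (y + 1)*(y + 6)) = y + 1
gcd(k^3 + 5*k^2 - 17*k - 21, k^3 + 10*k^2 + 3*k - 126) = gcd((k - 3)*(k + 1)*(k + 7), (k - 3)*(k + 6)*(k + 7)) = k^2 + 4*k - 21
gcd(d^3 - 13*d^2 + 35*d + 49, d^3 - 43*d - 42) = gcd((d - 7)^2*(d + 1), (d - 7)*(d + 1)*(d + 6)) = d^2 - 6*d - 7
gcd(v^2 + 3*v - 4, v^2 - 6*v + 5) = v - 1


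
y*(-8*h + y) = -8*h*y + y^2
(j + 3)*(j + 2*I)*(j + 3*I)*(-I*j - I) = -I*j^4 + 5*j^3 - 4*I*j^3 + 20*j^2 + 3*I*j^2 + 15*j + 24*I*j + 18*I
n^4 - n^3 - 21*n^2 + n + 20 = (n - 5)*(n - 1)*(n + 1)*(n + 4)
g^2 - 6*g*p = g*(g - 6*p)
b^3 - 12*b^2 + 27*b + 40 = (b - 8)*(b - 5)*(b + 1)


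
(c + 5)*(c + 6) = c^2 + 11*c + 30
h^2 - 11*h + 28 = (h - 7)*(h - 4)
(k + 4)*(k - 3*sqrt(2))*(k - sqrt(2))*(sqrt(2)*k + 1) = sqrt(2)*k^4 - 7*k^3 + 4*sqrt(2)*k^3 - 28*k^2 + 2*sqrt(2)*k^2 + 6*k + 8*sqrt(2)*k + 24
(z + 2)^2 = z^2 + 4*z + 4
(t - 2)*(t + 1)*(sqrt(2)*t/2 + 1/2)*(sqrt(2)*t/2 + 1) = t^4/2 - t^3/2 + 3*sqrt(2)*t^3/4 - 3*sqrt(2)*t^2/4 - t^2/2 - 3*sqrt(2)*t/2 - t/2 - 1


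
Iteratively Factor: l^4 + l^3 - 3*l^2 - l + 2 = (l + 2)*(l^3 - l^2 - l + 1) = (l + 1)*(l + 2)*(l^2 - 2*l + 1) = (l - 1)*(l + 1)*(l + 2)*(l - 1)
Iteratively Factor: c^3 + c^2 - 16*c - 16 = (c - 4)*(c^2 + 5*c + 4) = (c - 4)*(c + 1)*(c + 4)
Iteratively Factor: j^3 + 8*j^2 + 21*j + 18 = (j + 3)*(j^2 + 5*j + 6) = (j + 3)^2*(j + 2)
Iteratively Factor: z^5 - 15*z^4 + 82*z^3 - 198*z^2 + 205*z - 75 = (z - 3)*(z^4 - 12*z^3 + 46*z^2 - 60*z + 25) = (z - 5)*(z - 3)*(z^3 - 7*z^2 + 11*z - 5) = (z - 5)*(z - 3)*(z - 1)*(z^2 - 6*z + 5) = (z - 5)*(z - 3)*(z - 1)^2*(z - 5)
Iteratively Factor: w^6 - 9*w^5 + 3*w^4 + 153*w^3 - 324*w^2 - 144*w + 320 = (w - 4)*(w^5 - 5*w^4 - 17*w^3 + 85*w^2 + 16*w - 80) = (w - 4)*(w + 4)*(w^4 - 9*w^3 + 19*w^2 + 9*w - 20) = (w - 4)^2*(w + 4)*(w^3 - 5*w^2 - w + 5) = (w - 4)^2*(w + 1)*(w + 4)*(w^2 - 6*w + 5) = (w - 4)^2*(w - 1)*(w + 1)*(w + 4)*(w - 5)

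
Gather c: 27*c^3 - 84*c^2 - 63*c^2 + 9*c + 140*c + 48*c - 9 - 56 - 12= 27*c^3 - 147*c^2 + 197*c - 77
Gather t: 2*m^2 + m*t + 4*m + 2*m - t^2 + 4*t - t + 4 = 2*m^2 + 6*m - t^2 + t*(m + 3) + 4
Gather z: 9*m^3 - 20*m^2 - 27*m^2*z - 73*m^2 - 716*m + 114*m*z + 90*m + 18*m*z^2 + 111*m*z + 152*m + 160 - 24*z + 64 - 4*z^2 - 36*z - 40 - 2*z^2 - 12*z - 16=9*m^3 - 93*m^2 - 474*m + z^2*(18*m - 6) + z*(-27*m^2 + 225*m - 72) + 168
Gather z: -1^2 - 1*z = -z - 1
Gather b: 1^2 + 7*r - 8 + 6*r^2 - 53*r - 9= 6*r^2 - 46*r - 16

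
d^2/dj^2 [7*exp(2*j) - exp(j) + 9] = (28*exp(j) - 1)*exp(j)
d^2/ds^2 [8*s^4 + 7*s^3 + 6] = 6*s*(16*s + 7)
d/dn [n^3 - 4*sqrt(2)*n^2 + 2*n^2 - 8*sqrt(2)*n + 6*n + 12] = 3*n^2 - 8*sqrt(2)*n + 4*n - 8*sqrt(2) + 6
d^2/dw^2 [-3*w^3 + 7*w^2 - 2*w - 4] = 14 - 18*w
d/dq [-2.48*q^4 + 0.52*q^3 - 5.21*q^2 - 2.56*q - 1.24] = -9.92*q^3 + 1.56*q^2 - 10.42*q - 2.56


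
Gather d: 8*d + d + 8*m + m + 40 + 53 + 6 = 9*d + 9*m + 99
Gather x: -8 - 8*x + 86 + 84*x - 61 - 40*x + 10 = 36*x + 27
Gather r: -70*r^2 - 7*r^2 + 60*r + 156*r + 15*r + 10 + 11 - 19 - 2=-77*r^2 + 231*r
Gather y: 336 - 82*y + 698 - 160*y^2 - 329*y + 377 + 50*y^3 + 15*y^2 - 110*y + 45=50*y^3 - 145*y^2 - 521*y + 1456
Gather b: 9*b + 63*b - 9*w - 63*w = 72*b - 72*w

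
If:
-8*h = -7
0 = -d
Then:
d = 0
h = 7/8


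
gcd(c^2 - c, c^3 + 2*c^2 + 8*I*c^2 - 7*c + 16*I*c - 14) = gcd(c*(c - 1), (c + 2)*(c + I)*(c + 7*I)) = 1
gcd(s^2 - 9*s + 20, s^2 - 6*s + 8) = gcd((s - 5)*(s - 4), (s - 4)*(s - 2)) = s - 4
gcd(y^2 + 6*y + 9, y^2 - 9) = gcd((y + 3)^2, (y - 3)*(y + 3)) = y + 3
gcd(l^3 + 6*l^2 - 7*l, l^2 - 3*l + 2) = l - 1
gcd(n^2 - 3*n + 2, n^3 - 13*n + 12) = n - 1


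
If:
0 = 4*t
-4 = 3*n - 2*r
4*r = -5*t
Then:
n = -4/3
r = 0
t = 0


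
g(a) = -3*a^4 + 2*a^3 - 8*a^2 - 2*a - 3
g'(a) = -12*a^3 + 6*a^2 - 16*a - 2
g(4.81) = -1580.98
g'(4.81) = -1275.56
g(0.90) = -11.79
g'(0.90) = -20.29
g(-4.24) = -1260.37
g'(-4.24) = 1088.41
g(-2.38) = -166.77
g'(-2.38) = 231.84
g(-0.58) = -5.26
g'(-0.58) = 11.64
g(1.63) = -40.03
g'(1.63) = -64.11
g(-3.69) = -761.23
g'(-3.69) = 741.66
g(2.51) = -145.87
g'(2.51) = -194.12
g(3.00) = -270.00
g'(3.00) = -320.00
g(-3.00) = -366.00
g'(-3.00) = 424.00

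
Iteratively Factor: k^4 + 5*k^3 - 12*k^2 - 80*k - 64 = (k + 1)*(k^3 + 4*k^2 - 16*k - 64) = (k + 1)*(k + 4)*(k^2 - 16) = (k + 1)*(k + 4)^2*(k - 4)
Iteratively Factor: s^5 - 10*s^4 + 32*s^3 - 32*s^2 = (s)*(s^4 - 10*s^3 + 32*s^2 - 32*s) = s*(s - 2)*(s^3 - 8*s^2 + 16*s) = s*(s - 4)*(s - 2)*(s^2 - 4*s) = s*(s - 4)^2*(s - 2)*(s)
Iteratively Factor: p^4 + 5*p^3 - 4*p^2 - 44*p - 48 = (p + 2)*(p^3 + 3*p^2 - 10*p - 24) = (p + 2)*(p + 4)*(p^2 - p - 6) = (p + 2)^2*(p + 4)*(p - 3)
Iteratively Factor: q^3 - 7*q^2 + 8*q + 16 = (q - 4)*(q^2 - 3*q - 4) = (q - 4)*(q + 1)*(q - 4)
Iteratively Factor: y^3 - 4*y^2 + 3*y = (y)*(y^2 - 4*y + 3) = y*(y - 3)*(y - 1)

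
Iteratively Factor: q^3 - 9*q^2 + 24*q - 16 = (q - 1)*(q^2 - 8*q + 16) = (q - 4)*(q - 1)*(q - 4)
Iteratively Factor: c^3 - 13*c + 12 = (c - 1)*(c^2 + c - 12) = (c - 3)*(c - 1)*(c + 4)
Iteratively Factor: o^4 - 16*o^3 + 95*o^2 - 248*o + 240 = (o - 4)*(o^3 - 12*o^2 + 47*o - 60) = (o - 5)*(o - 4)*(o^2 - 7*o + 12) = (o - 5)*(o - 4)*(o - 3)*(o - 4)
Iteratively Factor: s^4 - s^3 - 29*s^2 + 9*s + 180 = (s - 3)*(s^3 + 2*s^2 - 23*s - 60) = (s - 5)*(s - 3)*(s^2 + 7*s + 12) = (s - 5)*(s - 3)*(s + 4)*(s + 3)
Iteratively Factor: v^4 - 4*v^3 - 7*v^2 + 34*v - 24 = (v - 2)*(v^3 - 2*v^2 - 11*v + 12) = (v - 2)*(v - 1)*(v^2 - v - 12) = (v - 4)*(v - 2)*(v - 1)*(v + 3)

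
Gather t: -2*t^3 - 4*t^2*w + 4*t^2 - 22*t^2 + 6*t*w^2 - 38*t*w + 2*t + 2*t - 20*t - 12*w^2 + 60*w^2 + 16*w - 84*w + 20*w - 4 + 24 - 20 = -2*t^3 + t^2*(-4*w - 18) + t*(6*w^2 - 38*w - 16) + 48*w^2 - 48*w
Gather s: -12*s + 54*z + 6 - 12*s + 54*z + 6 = -24*s + 108*z + 12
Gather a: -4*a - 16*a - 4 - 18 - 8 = -20*a - 30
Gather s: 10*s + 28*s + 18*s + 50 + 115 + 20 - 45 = 56*s + 140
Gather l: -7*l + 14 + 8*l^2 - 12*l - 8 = 8*l^2 - 19*l + 6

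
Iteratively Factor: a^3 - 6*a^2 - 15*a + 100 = (a - 5)*(a^2 - a - 20) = (a - 5)^2*(a + 4)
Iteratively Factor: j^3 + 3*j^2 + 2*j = (j + 2)*(j^2 + j) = j*(j + 2)*(j + 1)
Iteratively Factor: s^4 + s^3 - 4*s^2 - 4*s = (s + 1)*(s^3 - 4*s) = (s + 1)*(s + 2)*(s^2 - 2*s) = s*(s + 1)*(s + 2)*(s - 2)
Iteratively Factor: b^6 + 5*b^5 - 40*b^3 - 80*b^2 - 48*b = (b)*(b^5 + 5*b^4 - 40*b^2 - 80*b - 48) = b*(b + 2)*(b^4 + 3*b^3 - 6*b^2 - 28*b - 24) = b*(b + 2)^2*(b^3 + b^2 - 8*b - 12) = b*(b + 2)^3*(b^2 - b - 6) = b*(b - 3)*(b + 2)^3*(b + 2)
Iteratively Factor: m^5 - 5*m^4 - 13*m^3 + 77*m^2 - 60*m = (m - 1)*(m^4 - 4*m^3 - 17*m^2 + 60*m) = (m - 1)*(m + 4)*(m^3 - 8*m^2 + 15*m) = (m - 5)*(m - 1)*(m + 4)*(m^2 - 3*m) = (m - 5)*(m - 3)*(m - 1)*(m + 4)*(m)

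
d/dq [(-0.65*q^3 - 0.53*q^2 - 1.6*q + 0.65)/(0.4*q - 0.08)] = (-0.52*q^3 - 0.056*q^2 + 0.0848*q - 0.132)/(0.16*q^2 - 0.064*q + 0.0064)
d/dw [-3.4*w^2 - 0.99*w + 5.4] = -6.8*w - 0.99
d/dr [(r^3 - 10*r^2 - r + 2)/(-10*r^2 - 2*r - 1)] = (-10*r^4 - 4*r^3 + 7*r^2 + 60*r + 5)/(100*r^4 + 40*r^3 + 24*r^2 + 4*r + 1)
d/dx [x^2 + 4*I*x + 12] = 2*x + 4*I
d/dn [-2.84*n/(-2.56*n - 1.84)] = (13.377536*n + 9.615104)/(2.56*n + 1.84)^3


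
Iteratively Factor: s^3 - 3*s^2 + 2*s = (s - 1)*(s^2 - 2*s) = s*(s - 1)*(s - 2)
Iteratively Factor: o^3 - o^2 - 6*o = (o)*(o^2 - o - 6) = o*(o + 2)*(o - 3)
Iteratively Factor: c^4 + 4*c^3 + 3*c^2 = (c)*(c^3 + 4*c^2 + 3*c) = c*(c + 1)*(c^2 + 3*c) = c*(c + 1)*(c + 3)*(c)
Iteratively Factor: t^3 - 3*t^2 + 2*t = (t - 1)*(t^2 - 2*t) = (t - 2)*(t - 1)*(t)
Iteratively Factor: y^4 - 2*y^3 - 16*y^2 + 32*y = (y + 4)*(y^3 - 6*y^2 + 8*y) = (y - 2)*(y + 4)*(y^2 - 4*y) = y*(y - 2)*(y + 4)*(y - 4)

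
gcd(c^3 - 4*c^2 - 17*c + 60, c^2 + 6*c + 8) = c + 4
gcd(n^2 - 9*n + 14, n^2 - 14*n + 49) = n - 7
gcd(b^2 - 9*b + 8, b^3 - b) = b - 1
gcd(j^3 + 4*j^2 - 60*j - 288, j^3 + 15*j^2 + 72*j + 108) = j^2 + 12*j + 36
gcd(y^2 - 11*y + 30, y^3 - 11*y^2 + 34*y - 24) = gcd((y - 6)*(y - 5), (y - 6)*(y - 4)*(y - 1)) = y - 6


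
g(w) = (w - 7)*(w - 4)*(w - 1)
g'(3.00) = -6.00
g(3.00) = 8.00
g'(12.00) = 183.00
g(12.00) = 440.00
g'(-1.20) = 72.12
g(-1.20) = -93.81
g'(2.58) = -2.95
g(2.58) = 9.92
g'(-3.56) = 162.46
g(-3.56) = -364.04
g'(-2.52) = 118.53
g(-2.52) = -218.49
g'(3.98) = -9.00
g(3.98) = 0.18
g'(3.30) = -7.53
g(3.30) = 5.96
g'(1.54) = 9.15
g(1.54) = 7.25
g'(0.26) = 32.96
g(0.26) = -18.65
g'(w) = (w - 7)*(w - 4) + (w - 7)*(w - 1) + (w - 4)*(w - 1) = 3*w^2 - 24*w + 39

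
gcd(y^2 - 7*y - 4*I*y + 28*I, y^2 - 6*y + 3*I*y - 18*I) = 1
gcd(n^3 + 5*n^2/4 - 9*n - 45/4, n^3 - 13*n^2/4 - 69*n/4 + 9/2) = n + 3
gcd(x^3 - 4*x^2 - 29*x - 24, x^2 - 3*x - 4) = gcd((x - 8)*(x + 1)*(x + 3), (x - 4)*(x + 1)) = x + 1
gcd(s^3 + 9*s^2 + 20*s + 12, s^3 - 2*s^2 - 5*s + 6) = s + 2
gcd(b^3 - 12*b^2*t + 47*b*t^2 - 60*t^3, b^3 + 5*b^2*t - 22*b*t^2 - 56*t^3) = -b + 4*t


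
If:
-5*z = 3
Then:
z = -3/5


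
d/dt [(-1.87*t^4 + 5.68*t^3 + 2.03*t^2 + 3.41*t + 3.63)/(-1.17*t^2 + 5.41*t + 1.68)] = (4.3758*t^5 - 36.9957*t^4 + 48.8912*t^3 + 43.5992*t^2 + 15.315*t - 13.9095)/(1.3689*t^4 - 12.6594*t^3 + 25.3369*t^2 + 18.1776*t + 2.8224)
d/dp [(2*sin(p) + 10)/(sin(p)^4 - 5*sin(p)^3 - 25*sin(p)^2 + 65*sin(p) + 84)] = 2*(-3*sin(p)^4 - 10*sin(p)^3 + 100*sin(p)^2 + 250*sin(p) - 241)*cos(p)/(sin(p)^4 - 5*sin(p)^3 - 25*sin(p)^2 + 65*sin(p) + 84)^2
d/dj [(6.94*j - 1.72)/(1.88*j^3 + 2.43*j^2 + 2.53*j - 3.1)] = (-26.0944*j^3 - 7.1634*j^2 + 8.3592*j - 17.1624)/(3.5344*j^6 + 9.1368*j^5 + 15.4177*j^4 + 0.639800000000001*j^3 - 8.6651*j^2 - 15.686*j + 9.61)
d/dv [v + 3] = 1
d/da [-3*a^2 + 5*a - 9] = 5 - 6*a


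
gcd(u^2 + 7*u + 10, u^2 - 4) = u + 2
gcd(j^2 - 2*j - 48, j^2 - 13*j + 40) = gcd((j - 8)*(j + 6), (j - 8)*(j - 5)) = j - 8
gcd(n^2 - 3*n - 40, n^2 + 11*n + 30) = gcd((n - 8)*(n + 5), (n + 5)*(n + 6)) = n + 5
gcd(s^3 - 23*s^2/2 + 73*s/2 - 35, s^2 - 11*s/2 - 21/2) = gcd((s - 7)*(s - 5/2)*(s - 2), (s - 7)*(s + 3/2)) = s - 7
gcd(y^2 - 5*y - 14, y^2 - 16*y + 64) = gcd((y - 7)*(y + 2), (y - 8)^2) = 1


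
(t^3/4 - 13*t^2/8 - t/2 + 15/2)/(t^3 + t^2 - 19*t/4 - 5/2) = (2*t^3 - 13*t^2 - 4*t + 60)/(2*(4*t^3 + 4*t^2 - 19*t - 10))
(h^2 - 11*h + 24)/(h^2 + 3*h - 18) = (h - 8)/(h + 6)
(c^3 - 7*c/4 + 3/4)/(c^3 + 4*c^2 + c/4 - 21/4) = (2*c - 1)/(2*c + 7)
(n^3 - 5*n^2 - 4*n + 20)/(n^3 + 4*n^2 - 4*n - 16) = (n - 5)/(n + 4)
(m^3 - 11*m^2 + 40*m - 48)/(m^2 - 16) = (m^2 - 7*m + 12)/(m + 4)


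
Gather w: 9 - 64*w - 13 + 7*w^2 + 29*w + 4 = 7*w^2 - 35*w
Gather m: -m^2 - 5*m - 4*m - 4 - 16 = -m^2 - 9*m - 20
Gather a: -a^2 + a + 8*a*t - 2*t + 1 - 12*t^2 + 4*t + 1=-a^2 + a*(8*t + 1) - 12*t^2 + 2*t + 2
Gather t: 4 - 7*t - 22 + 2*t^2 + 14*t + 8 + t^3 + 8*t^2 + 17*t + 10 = t^3 + 10*t^2 + 24*t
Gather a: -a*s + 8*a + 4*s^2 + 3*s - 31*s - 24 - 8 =a*(8 - s) + 4*s^2 - 28*s - 32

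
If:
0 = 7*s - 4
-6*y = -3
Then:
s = 4/7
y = 1/2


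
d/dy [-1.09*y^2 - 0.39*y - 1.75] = -2.18*y - 0.39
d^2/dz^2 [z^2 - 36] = 2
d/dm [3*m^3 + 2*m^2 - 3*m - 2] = 9*m^2 + 4*m - 3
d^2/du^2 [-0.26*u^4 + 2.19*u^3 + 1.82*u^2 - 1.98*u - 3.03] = -3.12*u^2 + 13.14*u + 3.64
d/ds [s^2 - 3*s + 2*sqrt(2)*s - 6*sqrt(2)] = 2*s - 3 + 2*sqrt(2)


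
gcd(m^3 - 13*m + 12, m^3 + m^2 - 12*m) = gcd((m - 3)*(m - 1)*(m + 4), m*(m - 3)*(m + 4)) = m^2 + m - 12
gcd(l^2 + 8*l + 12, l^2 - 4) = l + 2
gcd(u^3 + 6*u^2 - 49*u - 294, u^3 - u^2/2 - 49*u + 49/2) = u^2 - 49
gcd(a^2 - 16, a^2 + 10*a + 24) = a + 4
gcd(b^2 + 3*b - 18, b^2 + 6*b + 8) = 1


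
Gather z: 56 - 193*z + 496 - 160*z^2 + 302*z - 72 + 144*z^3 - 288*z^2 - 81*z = 144*z^3 - 448*z^2 + 28*z + 480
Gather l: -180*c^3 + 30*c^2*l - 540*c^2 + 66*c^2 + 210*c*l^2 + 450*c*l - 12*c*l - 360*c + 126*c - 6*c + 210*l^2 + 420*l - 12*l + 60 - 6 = -180*c^3 - 474*c^2 - 240*c + l^2*(210*c + 210) + l*(30*c^2 + 438*c + 408) + 54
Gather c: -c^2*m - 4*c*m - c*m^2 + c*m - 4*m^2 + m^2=-c^2*m + c*(-m^2 - 3*m) - 3*m^2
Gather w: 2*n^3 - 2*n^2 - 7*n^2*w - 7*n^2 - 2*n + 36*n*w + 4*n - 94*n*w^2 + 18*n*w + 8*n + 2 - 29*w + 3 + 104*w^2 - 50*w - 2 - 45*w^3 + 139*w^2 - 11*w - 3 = 2*n^3 - 9*n^2 + 10*n - 45*w^3 + w^2*(243 - 94*n) + w*(-7*n^2 + 54*n - 90)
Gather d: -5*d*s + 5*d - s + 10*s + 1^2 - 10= d*(5 - 5*s) + 9*s - 9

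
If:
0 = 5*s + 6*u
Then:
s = -6*u/5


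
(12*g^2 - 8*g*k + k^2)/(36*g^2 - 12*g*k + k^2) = (2*g - k)/(6*g - k)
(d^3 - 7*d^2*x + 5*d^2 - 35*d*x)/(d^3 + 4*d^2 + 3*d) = (d^2 - 7*d*x + 5*d - 35*x)/(d^2 + 4*d + 3)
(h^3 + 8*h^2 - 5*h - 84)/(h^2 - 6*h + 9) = (h^2 + 11*h + 28)/(h - 3)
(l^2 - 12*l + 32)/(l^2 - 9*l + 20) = (l - 8)/(l - 5)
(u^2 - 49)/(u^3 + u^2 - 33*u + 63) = (u - 7)/(u^2 - 6*u + 9)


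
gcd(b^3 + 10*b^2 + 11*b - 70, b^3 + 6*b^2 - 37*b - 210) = b^2 + 12*b + 35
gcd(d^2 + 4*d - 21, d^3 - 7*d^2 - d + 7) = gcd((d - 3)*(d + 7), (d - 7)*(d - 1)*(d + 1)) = 1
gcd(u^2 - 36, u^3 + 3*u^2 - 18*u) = u + 6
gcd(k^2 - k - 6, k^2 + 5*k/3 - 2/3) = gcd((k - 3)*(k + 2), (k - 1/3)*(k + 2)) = k + 2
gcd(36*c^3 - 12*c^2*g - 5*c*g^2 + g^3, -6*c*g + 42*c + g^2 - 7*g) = 6*c - g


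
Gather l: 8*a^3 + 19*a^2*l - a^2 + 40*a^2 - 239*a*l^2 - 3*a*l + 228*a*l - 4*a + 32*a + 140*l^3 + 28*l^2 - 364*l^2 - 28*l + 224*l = 8*a^3 + 39*a^2 + 28*a + 140*l^3 + l^2*(-239*a - 336) + l*(19*a^2 + 225*a + 196)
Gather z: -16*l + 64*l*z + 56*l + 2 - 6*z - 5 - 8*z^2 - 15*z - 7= 40*l - 8*z^2 + z*(64*l - 21) - 10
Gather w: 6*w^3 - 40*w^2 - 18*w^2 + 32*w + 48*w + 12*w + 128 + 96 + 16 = 6*w^3 - 58*w^2 + 92*w + 240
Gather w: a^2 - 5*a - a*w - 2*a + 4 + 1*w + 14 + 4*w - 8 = a^2 - 7*a + w*(5 - a) + 10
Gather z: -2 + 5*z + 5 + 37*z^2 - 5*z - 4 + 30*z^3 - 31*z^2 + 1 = 30*z^3 + 6*z^2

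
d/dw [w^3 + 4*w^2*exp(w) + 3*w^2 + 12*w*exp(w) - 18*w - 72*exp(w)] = 4*w^2*exp(w) + 3*w^2 + 20*w*exp(w) + 6*w - 60*exp(w) - 18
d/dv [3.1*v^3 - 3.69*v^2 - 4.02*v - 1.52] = 9.3*v^2 - 7.38*v - 4.02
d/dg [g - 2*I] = 1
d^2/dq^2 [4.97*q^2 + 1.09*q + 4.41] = 9.94000000000000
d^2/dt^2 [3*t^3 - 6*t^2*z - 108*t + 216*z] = 18*t - 12*z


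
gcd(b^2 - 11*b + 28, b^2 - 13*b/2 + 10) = b - 4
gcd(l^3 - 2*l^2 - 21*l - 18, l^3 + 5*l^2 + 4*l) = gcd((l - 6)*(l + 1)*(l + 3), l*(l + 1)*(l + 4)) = l + 1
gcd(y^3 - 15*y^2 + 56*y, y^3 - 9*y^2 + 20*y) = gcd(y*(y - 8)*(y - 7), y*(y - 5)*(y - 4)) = y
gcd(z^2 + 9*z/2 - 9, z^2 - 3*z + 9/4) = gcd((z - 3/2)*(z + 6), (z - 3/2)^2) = z - 3/2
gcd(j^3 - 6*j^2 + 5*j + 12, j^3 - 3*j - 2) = j + 1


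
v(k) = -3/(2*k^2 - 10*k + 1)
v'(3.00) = 0.05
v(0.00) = -3.00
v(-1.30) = -0.17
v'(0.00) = -30.00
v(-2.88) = -0.06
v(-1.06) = -0.22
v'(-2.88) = -0.03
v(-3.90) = -0.04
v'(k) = -3*(10 - 4*k)/(2*k^2 - 10*k + 1)^2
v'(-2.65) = -0.04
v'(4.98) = 46.41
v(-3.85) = -0.04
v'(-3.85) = -0.02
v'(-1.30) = -0.15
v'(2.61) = 0.01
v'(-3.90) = -0.02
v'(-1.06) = -0.22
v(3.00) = 0.27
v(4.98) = -3.75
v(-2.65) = -0.07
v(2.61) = 0.26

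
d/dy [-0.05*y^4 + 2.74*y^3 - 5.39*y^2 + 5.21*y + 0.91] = -0.2*y^3 + 8.22*y^2 - 10.78*y + 5.21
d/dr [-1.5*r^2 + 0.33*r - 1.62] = 0.33 - 3.0*r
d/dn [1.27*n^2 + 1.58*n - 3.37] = 2.54*n + 1.58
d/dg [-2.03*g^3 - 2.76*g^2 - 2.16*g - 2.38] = -6.09*g^2 - 5.52*g - 2.16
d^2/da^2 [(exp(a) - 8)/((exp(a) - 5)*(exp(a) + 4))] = (exp(4*a) - 31*exp(3*a) + 144*exp(2*a) - 668*exp(a) + 560)*exp(a)/(exp(6*a) - 3*exp(5*a) - 57*exp(4*a) + 119*exp(3*a) + 1140*exp(2*a) - 1200*exp(a) - 8000)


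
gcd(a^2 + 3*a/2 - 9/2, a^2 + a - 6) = a + 3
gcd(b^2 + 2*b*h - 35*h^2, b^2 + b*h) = 1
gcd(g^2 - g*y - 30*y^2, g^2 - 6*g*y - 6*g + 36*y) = -g + 6*y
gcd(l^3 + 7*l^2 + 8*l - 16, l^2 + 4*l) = l + 4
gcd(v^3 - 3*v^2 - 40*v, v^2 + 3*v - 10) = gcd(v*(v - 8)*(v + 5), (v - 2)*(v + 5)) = v + 5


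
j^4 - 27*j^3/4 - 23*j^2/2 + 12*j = j*(j - 8)*(j - 3/4)*(j + 2)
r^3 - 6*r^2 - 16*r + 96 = (r - 6)*(r - 4)*(r + 4)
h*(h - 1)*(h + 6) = h^3 + 5*h^2 - 6*h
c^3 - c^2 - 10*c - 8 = (c - 4)*(c + 1)*(c + 2)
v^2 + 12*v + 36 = (v + 6)^2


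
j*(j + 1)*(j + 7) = j^3 + 8*j^2 + 7*j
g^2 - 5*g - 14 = (g - 7)*(g + 2)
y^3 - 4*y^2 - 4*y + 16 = (y - 4)*(y - 2)*(y + 2)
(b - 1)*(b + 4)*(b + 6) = b^3 + 9*b^2 + 14*b - 24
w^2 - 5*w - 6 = (w - 6)*(w + 1)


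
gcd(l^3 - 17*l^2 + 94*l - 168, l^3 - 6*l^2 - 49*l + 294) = l^2 - 13*l + 42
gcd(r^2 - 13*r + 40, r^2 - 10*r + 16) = r - 8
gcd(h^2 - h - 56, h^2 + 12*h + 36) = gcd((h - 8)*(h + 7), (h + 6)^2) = 1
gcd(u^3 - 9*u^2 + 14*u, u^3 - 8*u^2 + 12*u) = u^2 - 2*u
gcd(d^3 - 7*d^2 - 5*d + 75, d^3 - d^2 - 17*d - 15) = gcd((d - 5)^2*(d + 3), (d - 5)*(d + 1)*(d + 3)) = d^2 - 2*d - 15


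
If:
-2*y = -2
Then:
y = 1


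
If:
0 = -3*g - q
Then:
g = -q/3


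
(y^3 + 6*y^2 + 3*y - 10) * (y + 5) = y^4 + 11*y^3 + 33*y^2 + 5*y - 50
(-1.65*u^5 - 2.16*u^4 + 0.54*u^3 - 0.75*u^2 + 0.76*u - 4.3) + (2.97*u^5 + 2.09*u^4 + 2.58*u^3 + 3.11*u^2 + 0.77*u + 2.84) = 1.32*u^5 - 0.0700000000000003*u^4 + 3.12*u^3 + 2.36*u^2 + 1.53*u - 1.46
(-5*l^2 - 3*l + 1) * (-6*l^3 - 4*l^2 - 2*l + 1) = 30*l^5 + 38*l^4 + 16*l^3 - 3*l^2 - 5*l + 1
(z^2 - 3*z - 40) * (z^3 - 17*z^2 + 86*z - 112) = z^5 - 20*z^4 + 97*z^3 + 310*z^2 - 3104*z + 4480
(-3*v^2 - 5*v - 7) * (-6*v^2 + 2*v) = 18*v^4 + 24*v^3 + 32*v^2 - 14*v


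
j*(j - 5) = j^2 - 5*j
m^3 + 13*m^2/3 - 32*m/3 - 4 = (m - 2)*(m + 1/3)*(m + 6)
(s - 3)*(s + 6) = s^2 + 3*s - 18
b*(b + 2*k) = b^2 + 2*b*k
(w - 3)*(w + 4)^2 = w^3 + 5*w^2 - 8*w - 48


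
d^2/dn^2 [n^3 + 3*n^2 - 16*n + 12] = 6*n + 6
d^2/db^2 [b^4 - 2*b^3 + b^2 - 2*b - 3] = 12*b^2 - 12*b + 2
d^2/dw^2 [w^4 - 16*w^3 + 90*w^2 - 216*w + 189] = 12*w^2 - 96*w + 180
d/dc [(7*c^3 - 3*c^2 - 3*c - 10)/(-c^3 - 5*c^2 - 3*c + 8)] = 2*(-19*c^4 - 24*c^3 + 66*c^2 - 74*c - 27)/(c^6 + 10*c^5 + 31*c^4 + 14*c^3 - 71*c^2 - 48*c + 64)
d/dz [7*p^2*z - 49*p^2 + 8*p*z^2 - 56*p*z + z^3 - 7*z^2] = 7*p^2 + 16*p*z - 56*p + 3*z^2 - 14*z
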